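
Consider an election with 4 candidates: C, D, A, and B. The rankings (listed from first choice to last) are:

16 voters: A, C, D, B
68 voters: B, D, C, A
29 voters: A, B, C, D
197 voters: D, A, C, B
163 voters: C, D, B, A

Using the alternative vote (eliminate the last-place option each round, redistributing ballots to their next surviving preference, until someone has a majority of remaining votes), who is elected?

Round 1: C 163, D 197, A 45, B 68. Eliminate A.
Round 2: C 179, D 197, B 97. Eliminate B.
Round 3: C 208, D 265. D has a majority.

D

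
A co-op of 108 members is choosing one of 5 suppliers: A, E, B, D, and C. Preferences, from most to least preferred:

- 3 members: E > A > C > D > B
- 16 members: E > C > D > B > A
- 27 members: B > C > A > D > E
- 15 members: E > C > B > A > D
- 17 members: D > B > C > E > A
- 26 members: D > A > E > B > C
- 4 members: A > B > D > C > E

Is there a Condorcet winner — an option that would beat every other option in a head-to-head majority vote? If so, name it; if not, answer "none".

Checking pairwise contests:
B beats A 75–33.
A beats E 57–51.
E beats B 60–48.
C beats D 61–47.
E beats C 60–48.
Every option loses at least one head-to-head, so there is no Condorcet winner.

none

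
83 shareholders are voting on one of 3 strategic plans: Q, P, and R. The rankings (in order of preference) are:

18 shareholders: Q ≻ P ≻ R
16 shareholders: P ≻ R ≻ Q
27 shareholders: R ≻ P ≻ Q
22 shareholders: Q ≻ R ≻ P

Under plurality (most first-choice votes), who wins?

Q

First-place votes: Q 40, P 16, R 27.
Q has the most first-place votes.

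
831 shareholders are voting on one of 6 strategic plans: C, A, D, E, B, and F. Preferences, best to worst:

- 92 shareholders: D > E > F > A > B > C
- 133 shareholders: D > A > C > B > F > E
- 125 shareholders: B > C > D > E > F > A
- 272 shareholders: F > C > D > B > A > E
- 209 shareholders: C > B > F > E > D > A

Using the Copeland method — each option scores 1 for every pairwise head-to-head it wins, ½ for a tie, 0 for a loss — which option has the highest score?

C

C: beats A, D, E, B, and F → score 5.
A: loses to C, D, E, B, and F → score 0.
D: beats A, E, and B; loses to C and F → score 3.
E: beats A; loses to C, D, B, and F → score 1.
B: beats A, E, and F; loses to C and D → score 3.
F: beats A, D, and E; loses to C and B → score 3.
C has the best pairwise record.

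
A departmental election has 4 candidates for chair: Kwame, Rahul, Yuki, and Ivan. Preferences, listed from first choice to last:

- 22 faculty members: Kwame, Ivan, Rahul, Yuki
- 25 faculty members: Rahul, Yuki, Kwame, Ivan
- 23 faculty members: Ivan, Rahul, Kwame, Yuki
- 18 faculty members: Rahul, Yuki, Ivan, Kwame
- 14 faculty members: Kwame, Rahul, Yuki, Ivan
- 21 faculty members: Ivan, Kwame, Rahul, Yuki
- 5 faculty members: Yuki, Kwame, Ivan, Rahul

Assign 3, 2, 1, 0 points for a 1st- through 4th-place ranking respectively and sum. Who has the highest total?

Kwame: 22·3 + 25·1 + 23·1 + 18·0 + 14·3 + 21·2 + 5·2 = 208
Rahul: 22·1 + 25·3 + 23·2 + 18·3 + 14·2 + 21·1 + 5·0 = 246
Yuki: 22·0 + 25·2 + 23·0 + 18·2 + 14·1 + 21·0 + 5·3 = 115
Ivan: 22·2 + 25·0 + 23·3 + 18·1 + 14·0 + 21·3 + 5·1 = 199
Rahul has the highest Borda score (246).

Rahul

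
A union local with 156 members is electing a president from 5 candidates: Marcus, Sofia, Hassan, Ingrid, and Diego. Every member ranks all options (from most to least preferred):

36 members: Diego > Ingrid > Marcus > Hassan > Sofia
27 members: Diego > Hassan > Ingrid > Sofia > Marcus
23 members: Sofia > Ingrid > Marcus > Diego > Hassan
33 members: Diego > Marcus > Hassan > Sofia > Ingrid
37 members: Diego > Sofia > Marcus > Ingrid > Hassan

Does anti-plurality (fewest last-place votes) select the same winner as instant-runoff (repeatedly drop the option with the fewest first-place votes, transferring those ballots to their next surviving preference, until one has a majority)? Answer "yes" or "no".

yes

Anti-plurality — last-place votes: Marcus 27, Sofia 36, Hassan 60, Ingrid 33, Diego 0. Winner: Diego.
Instant-runoff — R1 Marcus 0, Sofia 23, Hassan 0, Ingrid 0, Diego 133 (Diego winner). Winner: Diego.
The two methods agree.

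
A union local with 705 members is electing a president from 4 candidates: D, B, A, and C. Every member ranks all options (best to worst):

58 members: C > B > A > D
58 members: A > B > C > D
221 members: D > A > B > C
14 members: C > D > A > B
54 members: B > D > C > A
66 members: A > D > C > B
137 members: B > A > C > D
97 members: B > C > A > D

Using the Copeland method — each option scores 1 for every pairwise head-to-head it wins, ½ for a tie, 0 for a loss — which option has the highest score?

D: loses to B, A, and C → score 0.
B: beats D and C; loses to A → score 2.
A: beats D, B, and C → score 3.
C: beats D; loses to B and A → score 1.
A has the best pairwise record.

A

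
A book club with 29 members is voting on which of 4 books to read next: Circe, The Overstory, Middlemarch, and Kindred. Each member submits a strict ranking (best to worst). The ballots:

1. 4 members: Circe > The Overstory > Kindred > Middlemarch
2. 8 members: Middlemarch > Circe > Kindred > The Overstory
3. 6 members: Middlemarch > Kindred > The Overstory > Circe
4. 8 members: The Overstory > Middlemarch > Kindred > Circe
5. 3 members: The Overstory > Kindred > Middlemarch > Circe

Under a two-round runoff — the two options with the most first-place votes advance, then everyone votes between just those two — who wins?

Round 1 first-place votes: Circe 4, The Overstory 11, Middlemarch 14, Kindred 0.
Middlemarch and The Overstory advance.
Runoff: Middlemarch is preferred to The Overstory by 14 voters; The Overstory by 15.
The Overstory wins the runoff.

The Overstory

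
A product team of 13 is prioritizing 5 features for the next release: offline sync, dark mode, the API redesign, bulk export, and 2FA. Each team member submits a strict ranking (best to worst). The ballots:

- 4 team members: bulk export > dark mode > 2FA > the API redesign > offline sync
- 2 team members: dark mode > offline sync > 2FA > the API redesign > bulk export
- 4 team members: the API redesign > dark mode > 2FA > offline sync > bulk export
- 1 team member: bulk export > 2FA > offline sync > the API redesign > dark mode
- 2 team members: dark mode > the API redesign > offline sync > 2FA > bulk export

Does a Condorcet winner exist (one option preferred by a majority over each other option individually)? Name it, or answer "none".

dark mode vs offline sync: 12–1 for dark mode.
dark mode vs the API redesign: 8–5 for dark mode.
dark mode vs bulk export: 8–5 for dark mode.
dark mode vs 2FA: 12–1 for dark mode.
dark mode beats every other option head-to-head.

dark mode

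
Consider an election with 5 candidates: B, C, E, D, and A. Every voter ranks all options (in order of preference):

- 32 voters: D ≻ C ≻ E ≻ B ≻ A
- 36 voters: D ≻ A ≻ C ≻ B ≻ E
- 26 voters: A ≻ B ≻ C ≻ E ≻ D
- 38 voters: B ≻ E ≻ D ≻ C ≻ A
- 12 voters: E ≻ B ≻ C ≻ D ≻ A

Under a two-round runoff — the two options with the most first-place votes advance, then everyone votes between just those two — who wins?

Round 1 first-place votes: B 38, C 0, E 12, D 68, A 26.
D and B advance.
Runoff: D is preferred to B by 68 voters; B by 76.
B wins the runoff.

B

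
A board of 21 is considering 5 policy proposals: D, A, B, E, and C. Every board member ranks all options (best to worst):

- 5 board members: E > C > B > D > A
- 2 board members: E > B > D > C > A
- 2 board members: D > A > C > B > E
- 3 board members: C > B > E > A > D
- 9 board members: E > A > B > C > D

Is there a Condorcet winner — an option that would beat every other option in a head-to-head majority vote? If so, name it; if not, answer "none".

E vs D: 19–2 for E.
E vs A: 19–2 for E.
E vs B: 16–5 for E.
E vs C: 16–5 for E.
E beats every other option head-to-head.

E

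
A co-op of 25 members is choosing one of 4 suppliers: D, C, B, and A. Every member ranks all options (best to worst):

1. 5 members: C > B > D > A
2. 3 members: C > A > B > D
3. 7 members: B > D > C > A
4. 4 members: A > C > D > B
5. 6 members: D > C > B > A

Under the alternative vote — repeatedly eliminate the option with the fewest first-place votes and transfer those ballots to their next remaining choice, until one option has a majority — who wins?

C

Round 1: D 6, C 8, B 7, A 4. Eliminate A.
Round 2: D 6, C 12, B 7. Eliminate D.
Round 3: C 18, B 7. C has a majority.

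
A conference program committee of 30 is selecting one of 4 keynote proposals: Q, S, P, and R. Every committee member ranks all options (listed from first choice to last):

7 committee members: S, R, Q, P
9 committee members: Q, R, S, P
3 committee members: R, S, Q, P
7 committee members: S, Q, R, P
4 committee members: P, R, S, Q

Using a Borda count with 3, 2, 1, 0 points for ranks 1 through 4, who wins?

Q: 7·1 + 9·3 + 3·1 + 7·2 + 4·0 = 51
S: 7·3 + 9·1 + 3·2 + 7·3 + 4·1 = 61
P: 7·0 + 9·0 + 3·0 + 7·0 + 4·3 = 12
R: 7·2 + 9·2 + 3·3 + 7·1 + 4·2 = 56
S has the highest Borda score (61).

S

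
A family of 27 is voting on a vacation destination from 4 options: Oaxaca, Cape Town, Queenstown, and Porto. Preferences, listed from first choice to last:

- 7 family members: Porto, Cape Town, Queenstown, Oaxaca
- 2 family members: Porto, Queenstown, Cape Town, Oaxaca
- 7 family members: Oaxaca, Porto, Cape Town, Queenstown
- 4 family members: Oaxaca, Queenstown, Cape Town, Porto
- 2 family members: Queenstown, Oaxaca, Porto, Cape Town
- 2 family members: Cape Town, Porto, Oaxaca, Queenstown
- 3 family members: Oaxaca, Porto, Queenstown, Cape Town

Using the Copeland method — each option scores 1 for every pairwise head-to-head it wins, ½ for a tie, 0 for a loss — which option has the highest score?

Oaxaca

Oaxaca: beats Cape Town, Queenstown, and Porto → score 3.
Cape Town: beats Queenstown; loses to Oaxaca and Porto → score 1.
Queenstown: loses to Oaxaca, Cape Town, and Porto → score 0.
Porto: beats Cape Town and Queenstown; loses to Oaxaca → score 2.
Oaxaca has the best pairwise record.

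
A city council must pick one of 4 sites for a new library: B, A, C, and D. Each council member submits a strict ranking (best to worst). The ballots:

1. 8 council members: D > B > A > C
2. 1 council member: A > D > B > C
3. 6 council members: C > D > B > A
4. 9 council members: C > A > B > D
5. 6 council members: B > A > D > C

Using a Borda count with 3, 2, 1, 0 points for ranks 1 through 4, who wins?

B

B: 8·2 + 1·1 + 6·1 + 9·1 + 6·3 = 50
A: 8·1 + 1·3 + 6·0 + 9·2 + 6·2 = 41
C: 8·0 + 1·0 + 6·3 + 9·3 + 6·0 = 45
D: 8·3 + 1·2 + 6·2 + 9·0 + 6·1 = 44
B has the highest Borda score (50).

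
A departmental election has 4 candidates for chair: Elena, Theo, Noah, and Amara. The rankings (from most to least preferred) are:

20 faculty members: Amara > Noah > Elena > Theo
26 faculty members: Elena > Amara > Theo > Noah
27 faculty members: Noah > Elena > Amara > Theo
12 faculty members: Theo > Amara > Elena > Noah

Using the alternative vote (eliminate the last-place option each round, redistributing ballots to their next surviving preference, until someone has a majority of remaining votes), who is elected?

Amara

Round 1: Elena 26, Theo 12, Noah 27, Amara 20. Eliminate Theo.
Round 2: Elena 26, Noah 27, Amara 32. Eliminate Elena.
Round 3: Noah 27, Amara 58. Amara has a majority.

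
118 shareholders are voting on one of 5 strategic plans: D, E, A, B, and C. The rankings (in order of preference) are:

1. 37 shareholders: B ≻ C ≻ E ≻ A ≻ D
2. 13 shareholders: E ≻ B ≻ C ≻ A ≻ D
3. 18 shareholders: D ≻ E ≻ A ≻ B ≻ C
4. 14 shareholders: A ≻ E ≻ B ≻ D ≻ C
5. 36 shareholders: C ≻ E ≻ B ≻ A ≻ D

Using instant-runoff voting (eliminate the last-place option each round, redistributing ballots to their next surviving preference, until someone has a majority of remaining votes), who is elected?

B

Round 1: D 18, E 13, A 14, B 37, C 36. Eliminate E.
Round 2: D 18, A 14, B 50, C 36. Eliminate A.
Round 3: D 18, B 64, C 36. B has a majority.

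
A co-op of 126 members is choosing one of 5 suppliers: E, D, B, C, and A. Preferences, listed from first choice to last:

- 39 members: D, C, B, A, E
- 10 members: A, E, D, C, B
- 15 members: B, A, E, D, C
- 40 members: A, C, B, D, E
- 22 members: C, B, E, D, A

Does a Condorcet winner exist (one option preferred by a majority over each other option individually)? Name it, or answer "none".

Checking pairwise contests:
D beats E 79–47.
B beats D 77–49.
C beats B 111–15.
D beats C 64–62.
B beats A 76–50.
Every option loses at least one head-to-head, so there is no Condorcet winner.

none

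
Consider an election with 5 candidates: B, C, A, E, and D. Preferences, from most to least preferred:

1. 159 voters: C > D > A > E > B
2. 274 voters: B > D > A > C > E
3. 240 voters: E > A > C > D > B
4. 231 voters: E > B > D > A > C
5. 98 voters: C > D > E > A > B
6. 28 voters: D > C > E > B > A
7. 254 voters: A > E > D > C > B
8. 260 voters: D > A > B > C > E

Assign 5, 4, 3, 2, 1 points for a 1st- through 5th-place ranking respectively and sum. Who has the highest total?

D

B: 159·1 + 274·5 + 240·1 + 231·4 + 98·1 + 28·2 + 254·1 + 260·3 = 3881
C: 159·5 + 274·2 + 240·3 + 231·1 + 98·5 + 28·4 + 254·2 + 260·2 = 3924
A: 159·3 + 274·3 + 240·4 + 231·2 + 98·2 + 28·1 + 254·5 + 260·4 = 5255
E: 159·2 + 274·1 + 240·5 + 231·5 + 98·3 + 28·3 + 254·4 + 260·1 = 4601
D: 159·4 + 274·4 + 240·2 + 231·3 + 98·4 + 28·5 + 254·3 + 260·5 = 5499
D has the highest Borda score (5499).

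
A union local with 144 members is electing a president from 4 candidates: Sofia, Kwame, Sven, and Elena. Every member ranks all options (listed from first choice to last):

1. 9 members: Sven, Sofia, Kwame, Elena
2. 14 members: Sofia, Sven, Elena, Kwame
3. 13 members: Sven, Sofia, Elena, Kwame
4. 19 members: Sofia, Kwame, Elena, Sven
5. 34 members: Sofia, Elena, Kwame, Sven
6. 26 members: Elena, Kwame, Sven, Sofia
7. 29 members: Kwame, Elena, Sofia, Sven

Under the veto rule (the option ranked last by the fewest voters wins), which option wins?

Last-place votes: Sofia 26, Kwame 27, Sven 82, Elena 9.
Elena is ranked last by the fewest voters, so Elena wins.

Elena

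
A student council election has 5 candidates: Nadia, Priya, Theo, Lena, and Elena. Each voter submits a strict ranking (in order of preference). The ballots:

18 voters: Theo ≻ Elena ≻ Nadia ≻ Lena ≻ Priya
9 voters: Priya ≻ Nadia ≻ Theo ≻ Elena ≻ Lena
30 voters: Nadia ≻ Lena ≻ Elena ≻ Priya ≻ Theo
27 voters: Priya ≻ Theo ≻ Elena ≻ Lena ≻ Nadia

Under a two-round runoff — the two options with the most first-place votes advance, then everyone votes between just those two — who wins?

Nadia

Round 1 first-place votes: Nadia 30, Priya 36, Theo 18, Lena 0, Elena 0.
Priya and Nadia advance.
Runoff: Priya is preferred to Nadia by 36 voters; Nadia by 48.
Nadia wins the runoff.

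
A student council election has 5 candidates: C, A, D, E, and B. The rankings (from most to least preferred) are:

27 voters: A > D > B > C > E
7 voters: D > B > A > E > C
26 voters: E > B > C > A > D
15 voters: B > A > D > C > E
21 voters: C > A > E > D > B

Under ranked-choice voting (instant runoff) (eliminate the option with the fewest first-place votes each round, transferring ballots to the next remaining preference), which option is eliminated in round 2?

Round 1: C 21, A 27, D 7, E 26, B 15. Eliminate D.
Round 2: C 21, A 27, E 26, B 22. Eliminate C.

C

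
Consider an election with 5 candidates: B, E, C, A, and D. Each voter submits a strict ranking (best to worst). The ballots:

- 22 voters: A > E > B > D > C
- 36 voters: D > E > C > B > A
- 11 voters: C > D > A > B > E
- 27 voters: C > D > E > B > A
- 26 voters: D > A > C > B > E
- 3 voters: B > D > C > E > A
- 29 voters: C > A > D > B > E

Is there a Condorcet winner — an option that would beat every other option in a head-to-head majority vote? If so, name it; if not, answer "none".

D

D vs B: 129–25 for D.
D vs E: 132–22 for D.
D vs C: 87–67 for D.
D vs A: 103–51 for D.
D beats every other option head-to-head.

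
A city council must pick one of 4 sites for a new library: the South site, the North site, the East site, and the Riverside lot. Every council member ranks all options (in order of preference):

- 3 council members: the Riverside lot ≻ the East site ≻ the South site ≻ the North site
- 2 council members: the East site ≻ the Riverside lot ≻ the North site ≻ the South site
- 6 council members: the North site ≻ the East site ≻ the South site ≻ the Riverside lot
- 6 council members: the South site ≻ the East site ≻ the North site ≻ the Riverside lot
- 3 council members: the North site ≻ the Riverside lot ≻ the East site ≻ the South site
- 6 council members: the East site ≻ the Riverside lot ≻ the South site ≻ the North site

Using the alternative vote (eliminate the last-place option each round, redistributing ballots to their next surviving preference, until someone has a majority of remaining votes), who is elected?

the East site

Round 1: the South site 6, the North site 9, the East site 8, the Riverside lot 3. Eliminate the Riverside lot.
Round 2: the South site 6, the North site 9, the East site 11. Eliminate the South site.
Round 3: the North site 9, the East site 17. The East site has a majority.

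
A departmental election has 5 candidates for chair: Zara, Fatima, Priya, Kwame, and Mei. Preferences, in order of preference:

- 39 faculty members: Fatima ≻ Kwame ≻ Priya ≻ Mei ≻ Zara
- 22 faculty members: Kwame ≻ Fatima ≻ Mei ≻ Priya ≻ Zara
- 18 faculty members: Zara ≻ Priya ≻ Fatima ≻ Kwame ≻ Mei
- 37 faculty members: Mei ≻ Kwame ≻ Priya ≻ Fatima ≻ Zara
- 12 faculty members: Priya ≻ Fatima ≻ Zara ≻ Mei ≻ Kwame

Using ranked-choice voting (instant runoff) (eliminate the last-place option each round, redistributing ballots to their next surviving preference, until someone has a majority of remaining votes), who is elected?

Round 1: Zara 18, Fatima 39, Priya 12, Kwame 22, Mei 37. Eliminate Priya.
Round 2: Zara 18, Fatima 51, Kwame 22, Mei 37. Eliminate Zara.
Round 3: Fatima 69, Kwame 22, Mei 37. Fatima has a majority.

Fatima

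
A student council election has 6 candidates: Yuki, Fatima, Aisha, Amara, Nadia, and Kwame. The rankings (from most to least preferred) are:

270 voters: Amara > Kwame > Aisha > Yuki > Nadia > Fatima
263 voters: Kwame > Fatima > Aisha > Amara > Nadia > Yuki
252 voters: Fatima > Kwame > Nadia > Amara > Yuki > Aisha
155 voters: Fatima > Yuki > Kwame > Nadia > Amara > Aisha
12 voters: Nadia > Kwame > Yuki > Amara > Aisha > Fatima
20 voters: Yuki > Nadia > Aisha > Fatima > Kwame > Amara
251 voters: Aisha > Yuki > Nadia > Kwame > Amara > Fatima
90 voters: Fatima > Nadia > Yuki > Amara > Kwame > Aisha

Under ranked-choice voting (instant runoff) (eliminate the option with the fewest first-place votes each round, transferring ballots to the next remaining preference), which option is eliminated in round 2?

Round 1: Yuki 20, Fatima 497, Aisha 251, Amara 270, Nadia 12, Kwame 263. Eliminate Nadia.
Round 2: Yuki 20, Fatima 497, Aisha 251, Amara 270, Kwame 275. Eliminate Yuki.

Yuki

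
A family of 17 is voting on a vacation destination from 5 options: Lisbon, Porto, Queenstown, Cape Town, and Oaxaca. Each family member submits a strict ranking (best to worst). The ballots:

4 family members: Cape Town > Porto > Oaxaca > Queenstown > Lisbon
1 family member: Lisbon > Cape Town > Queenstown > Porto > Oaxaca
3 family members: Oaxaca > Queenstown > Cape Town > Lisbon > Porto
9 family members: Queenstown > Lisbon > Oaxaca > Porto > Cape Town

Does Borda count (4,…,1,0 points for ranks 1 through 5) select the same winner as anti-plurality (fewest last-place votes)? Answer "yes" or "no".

yes

Borda — scores: Lisbon 34, Porto 22, Queenstown 51, Cape Town 25, Oaxaca 38. Winner: Queenstown.
Anti-plurality — last-place votes: Lisbon 4, Porto 3, Queenstown 0, Cape Town 9, Oaxaca 1. Winner: Queenstown.
The two methods agree.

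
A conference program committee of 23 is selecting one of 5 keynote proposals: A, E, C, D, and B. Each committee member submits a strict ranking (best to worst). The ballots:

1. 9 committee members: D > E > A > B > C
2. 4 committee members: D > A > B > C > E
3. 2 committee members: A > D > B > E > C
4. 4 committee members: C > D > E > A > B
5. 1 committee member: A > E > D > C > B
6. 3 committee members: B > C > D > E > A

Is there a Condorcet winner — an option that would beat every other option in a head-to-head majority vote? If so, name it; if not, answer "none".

D

D vs A: 20–3 for D.
D vs E: 22–1 for D.
D vs C: 16–7 for D.
D vs B: 20–3 for D.
D beats every other option head-to-head.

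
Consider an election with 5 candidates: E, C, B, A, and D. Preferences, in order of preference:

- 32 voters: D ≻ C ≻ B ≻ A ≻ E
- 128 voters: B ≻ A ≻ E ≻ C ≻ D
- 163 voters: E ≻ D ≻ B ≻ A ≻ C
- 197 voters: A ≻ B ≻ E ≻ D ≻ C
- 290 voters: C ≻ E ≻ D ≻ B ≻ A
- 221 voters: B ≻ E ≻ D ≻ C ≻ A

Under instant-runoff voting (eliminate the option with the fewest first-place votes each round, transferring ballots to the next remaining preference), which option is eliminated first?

Round 1: E 163, C 290, B 349, A 197, D 32. Eliminate D.

D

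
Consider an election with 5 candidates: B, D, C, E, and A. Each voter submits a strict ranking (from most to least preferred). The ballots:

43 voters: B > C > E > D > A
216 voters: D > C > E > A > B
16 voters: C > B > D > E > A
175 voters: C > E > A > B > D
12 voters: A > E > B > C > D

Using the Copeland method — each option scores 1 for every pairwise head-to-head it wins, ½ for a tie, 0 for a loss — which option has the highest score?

C

B: beats D; loses to C, E, and A → score 1.
D: beats E and A; loses to B and C → score 2.
C: beats B, D, E, and A → score 4.
E: beats B and A; loses to D and C → score 2.
A: beats B; loses to D, C, and E → score 1.
C has the best pairwise record.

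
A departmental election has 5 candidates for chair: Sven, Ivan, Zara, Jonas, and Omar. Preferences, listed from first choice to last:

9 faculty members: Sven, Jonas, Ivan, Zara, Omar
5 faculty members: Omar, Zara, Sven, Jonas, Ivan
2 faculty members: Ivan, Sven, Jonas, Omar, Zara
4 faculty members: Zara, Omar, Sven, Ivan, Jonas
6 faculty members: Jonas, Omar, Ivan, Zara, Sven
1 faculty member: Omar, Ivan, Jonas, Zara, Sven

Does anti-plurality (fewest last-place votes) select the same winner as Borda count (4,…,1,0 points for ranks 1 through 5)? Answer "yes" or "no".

Anti-plurality — last-place votes: Sven 7, Ivan 5, Zara 2, Jonas 4, Omar 9. Winner: Zara.
Borda — scores: Sven 60, Ivan 45, Zara 47, Jonas 62, Omar 56. Winner: Jonas.
The two methods disagree.

no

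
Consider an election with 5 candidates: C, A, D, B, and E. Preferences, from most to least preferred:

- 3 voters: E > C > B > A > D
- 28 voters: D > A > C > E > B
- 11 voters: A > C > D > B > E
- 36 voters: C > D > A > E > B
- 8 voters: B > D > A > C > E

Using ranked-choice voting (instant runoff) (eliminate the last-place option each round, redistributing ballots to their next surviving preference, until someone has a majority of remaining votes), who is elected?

C

Round 1: C 36, A 11, D 28, B 8, E 3. Eliminate E.
Round 2: C 39, A 11, D 28, B 8. Eliminate B.
Round 3: C 39, A 11, D 36. Eliminate A.
Round 4: C 50, D 36. C has a majority.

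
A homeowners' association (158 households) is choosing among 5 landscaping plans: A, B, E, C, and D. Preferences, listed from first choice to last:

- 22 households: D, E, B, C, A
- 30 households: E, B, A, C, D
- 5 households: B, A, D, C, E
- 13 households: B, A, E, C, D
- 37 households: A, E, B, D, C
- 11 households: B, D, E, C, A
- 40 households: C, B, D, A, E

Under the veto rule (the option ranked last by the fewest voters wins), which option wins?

Last-place votes: A 33, B 0, E 45, C 37, D 43.
B is ranked last by the fewest voters, so B wins.

B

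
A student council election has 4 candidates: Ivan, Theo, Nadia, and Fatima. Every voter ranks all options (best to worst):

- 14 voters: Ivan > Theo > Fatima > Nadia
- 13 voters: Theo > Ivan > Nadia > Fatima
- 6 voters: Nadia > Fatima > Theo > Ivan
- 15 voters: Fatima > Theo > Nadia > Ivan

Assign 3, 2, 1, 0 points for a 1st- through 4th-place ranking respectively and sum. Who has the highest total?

Ivan: 14·3 + 13·2 + 6·0 + 15·0 = 68
Theo: 14·2 + 13·3 + 6·1 + 15·2 = 103
Nadia: 14·0 + 13·1 + 6·3 + 15·1 = 46
Fatima: 14·1 + 13·0 + 6·2 + 15·3 = 71
Theo has the highest Borda score (103).

Theo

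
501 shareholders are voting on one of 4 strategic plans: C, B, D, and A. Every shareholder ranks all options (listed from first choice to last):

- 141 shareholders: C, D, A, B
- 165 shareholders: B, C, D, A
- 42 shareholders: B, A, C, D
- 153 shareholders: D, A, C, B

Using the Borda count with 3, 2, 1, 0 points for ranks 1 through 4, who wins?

C: 141·3 + 165·2 + 42·1 + 153·1 = 948
B: 141·0 + 165·3 + 42·3 + 153·0 = 621
D: 141·2 + 165·1 + 42·0 + 153·3 = 906
A: 141·1 + 165·0 + 42·2 + 153·2 = 531
C has the highest Borda score (948).

C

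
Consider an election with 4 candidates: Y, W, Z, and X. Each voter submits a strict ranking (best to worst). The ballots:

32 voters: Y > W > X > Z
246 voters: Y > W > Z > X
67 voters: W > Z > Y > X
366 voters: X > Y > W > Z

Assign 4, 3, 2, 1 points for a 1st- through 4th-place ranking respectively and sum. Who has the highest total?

Y: 32·4 + 246·4 + 67·2 + 366·3 = 2344
W: 32·3 + 246·3 + 67·4 + 366·2 = 1834
Z: 32·1 + 246·2 + 67·3 + 366·1 = 1091
X: 32·2 + 246·1 + 67·1 + 366·4 = 1841
Y has the highest Borda score (2344).

Y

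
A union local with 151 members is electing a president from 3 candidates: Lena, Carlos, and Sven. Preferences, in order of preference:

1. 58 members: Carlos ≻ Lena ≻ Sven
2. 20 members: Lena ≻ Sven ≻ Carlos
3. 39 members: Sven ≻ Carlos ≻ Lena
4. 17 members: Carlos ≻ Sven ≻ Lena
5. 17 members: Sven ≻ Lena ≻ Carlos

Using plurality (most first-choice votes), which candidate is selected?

First-place votes: Lena 20, Carlos 75, Sven 56.
Carlos has the most first-place votes.

Carlos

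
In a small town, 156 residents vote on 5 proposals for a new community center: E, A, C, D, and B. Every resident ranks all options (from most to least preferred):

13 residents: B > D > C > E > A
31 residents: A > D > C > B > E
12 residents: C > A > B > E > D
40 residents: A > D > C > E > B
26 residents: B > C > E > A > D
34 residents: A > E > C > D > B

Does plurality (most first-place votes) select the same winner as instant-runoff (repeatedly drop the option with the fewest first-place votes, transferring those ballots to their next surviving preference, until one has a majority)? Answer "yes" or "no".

yes

Plurality — first-place votes: E 0, A 105, C 12, D 0, B 39. Winner: A.
Instant-runoff — R1 E 0, A 105, C 12, D 0, B 39 (A winner). Winner: A.
The two methods agree.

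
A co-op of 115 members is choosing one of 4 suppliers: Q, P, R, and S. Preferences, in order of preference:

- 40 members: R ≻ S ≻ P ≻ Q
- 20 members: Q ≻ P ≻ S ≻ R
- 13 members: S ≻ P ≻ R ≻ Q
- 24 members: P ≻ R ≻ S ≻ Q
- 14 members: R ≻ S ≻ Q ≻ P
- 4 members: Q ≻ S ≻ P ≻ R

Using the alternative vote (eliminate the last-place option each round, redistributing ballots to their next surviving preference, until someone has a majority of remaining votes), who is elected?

Round 1: Q 24, P 24, R 54, S 13. Eliminate S.
Round 2: Q 24, P 37, R 54. Eliminate Q.
Round 3: P 61, R 54. P has a majority.

P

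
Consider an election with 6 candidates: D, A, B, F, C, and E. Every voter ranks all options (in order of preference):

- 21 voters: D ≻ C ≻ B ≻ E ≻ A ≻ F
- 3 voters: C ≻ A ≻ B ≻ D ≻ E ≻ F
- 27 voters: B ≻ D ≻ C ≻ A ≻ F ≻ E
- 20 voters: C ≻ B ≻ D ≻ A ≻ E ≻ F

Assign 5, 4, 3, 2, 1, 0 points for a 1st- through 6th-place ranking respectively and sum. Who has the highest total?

B

D: 21·5 + 3·2 + 27·4 + 20·3 = 279
A: 21·1 + 3·4 + 27·2 + 20·2 = 127
B: 21·3 + 3·3 + 27·5 + 20·4 = 287
F: 21·0 + 3·0 + 27·1 + 20·0 = 27
C: 21·4 + 3·5 + 27·3 + 20·5 = 280
E: 21·2 + 3·1 + 27·0 + 20·1 = 65
B has the highest Borda score (287).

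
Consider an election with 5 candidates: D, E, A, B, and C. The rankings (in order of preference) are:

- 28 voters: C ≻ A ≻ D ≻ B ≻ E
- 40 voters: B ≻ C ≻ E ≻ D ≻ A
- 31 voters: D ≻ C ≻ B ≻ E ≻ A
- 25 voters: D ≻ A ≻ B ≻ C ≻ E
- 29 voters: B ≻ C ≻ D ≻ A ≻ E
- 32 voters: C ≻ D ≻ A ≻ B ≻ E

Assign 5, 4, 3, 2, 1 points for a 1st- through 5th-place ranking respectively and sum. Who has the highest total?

D: 28·3 + 40·2 + 31·5 + 25·5 + 29·3 + 32·4 = 659
E: 28·1 + 40·3 + 31·2 + 25·1 + 29·1 + 32·1 = 296
A: 28·4 + 40·1 + 31·1 + 25·4 + 29·2 + 32·3 = 437
B: 28·2 + 40·5 + 31·3 + 25·3 + 29·5 + 32·2 = 633
C: 28·5 + 40·4 + 31·4 + 25·2 + 29·4 + 32·5 = 750
C has the highest Borda score (750).

C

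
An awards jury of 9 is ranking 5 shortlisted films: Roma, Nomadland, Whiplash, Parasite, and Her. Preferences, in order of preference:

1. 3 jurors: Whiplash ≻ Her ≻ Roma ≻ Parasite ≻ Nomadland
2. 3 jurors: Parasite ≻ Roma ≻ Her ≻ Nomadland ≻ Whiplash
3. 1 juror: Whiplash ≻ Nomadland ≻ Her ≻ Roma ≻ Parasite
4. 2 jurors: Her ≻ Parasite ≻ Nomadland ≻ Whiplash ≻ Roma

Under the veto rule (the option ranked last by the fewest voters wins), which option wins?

Her

Last-place votes: Roma 2, Nomadland 3, Whiplash 3, Parasite 1, Her 0.
Her is ranked last by the fewest voters, so Her wins.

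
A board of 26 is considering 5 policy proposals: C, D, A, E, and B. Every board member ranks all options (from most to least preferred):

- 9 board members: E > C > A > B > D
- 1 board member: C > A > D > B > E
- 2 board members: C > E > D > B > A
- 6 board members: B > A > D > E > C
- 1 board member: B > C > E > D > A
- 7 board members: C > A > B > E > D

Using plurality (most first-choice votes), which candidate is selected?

First-place votes: C 10, D 0, A 0, E 9, B 7.
C has the most first-place votes.

C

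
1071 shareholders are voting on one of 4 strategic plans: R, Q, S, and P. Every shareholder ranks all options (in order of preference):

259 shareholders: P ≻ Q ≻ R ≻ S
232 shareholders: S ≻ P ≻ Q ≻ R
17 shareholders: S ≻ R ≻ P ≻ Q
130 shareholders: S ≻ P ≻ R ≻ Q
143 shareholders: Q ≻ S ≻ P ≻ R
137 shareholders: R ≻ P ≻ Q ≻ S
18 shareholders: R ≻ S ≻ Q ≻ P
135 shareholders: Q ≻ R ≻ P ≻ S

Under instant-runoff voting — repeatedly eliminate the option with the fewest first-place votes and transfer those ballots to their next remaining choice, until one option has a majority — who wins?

S

Round 1: R 155, Q 278, S 379, P 259. Eliminate R.
Round 2: Q 278, S 397, P 396. Eliminate Q.
Round 3: S 540, P 531. S has a majority.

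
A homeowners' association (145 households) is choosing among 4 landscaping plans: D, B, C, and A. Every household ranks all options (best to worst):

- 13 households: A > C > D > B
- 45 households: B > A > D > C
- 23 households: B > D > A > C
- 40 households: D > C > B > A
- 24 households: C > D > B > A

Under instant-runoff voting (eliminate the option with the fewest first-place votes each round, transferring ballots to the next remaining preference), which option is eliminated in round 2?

Round 1: D 40, B 68, C 24, A 13. Eliminate A.
Round 2: D 40, B 68, C 37. Eliminate C.

C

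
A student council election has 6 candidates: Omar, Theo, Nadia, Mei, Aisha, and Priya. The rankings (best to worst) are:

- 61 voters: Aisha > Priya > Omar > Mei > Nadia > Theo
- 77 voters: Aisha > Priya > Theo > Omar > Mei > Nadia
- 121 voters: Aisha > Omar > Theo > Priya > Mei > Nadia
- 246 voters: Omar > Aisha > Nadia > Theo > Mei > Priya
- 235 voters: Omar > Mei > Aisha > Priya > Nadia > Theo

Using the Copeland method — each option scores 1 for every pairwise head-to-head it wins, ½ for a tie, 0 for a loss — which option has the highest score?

Omar: beats Theo, Nadia, Mei, Aisha, and Priya → score 5.
Theo: beats Mei; loses to Omar, Nadia, Aisha, and Priya → score 1.
Nadia: beats Theo; loses to Omar, Mei, Aisha, and Priya → score 1.
Mei: beats Nadia and Priya; loses to Omar, Theo, and Aisha → score 2.
Aisha: beats Theo, Nadia, Mei, and Priya; loses to Omar → score 4.
Priya: beats Theo and Nadia; loses to Omar, Mei, and Aisha → score 2.
Omar has the best pairwise record.

Omar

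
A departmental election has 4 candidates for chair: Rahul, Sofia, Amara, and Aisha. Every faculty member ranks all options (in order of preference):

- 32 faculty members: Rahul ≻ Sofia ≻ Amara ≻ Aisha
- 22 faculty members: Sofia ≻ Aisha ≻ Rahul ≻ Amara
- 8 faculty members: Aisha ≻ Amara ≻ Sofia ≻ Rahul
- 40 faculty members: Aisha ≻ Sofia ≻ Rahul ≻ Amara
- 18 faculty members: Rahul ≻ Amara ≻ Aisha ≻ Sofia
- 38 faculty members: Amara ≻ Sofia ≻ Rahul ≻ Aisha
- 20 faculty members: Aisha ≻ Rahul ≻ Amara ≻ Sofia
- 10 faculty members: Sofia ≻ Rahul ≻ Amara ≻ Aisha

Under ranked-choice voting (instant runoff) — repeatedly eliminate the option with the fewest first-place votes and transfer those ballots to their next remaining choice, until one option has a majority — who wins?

Round 1: Rahul 50, Sofia 32, Amara 38, Aisha 68. Eliminate Sofia.
Round 2: Rahul 60, Amara 38, Aisha 90. Eliminate Amara.
Round 3: Rahul 98, Aisha 90. Rahul has a majority.

Rahul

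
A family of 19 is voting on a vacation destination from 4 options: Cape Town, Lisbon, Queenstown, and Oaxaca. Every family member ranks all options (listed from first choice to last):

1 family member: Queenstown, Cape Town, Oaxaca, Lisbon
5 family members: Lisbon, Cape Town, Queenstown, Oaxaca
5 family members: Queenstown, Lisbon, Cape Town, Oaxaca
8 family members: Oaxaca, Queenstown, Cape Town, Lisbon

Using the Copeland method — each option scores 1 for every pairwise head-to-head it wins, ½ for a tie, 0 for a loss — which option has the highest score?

Queenstown

Cape Town: beats Oaxaca; loses to Lisbon and Queenstown → score 1.
Lisbon: beats Cape Town and Oaxaca; loses to Queenstown → score 2.
Queenstown: beats Cape Town, Lisbon, and Oaxaca → score 3.
Oaxaca: loses to Cape Town, Lisbon, and Queenstown → score 0.
Queenstown has the best pairwise record.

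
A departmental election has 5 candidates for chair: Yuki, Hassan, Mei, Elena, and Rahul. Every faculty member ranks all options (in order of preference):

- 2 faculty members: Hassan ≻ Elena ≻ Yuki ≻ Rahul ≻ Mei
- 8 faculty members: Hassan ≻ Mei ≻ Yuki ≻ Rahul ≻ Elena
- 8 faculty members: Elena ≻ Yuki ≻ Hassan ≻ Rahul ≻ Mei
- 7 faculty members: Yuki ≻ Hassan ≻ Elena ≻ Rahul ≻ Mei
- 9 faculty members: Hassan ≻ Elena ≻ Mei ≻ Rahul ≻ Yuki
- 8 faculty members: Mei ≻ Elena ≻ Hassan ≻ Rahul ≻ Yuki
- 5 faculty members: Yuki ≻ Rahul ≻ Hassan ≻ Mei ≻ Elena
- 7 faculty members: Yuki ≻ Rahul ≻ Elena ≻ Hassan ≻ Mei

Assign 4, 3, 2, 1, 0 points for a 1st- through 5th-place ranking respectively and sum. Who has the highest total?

Yuki: 2·2 + 8·2 + 8·3 + 7·4 + 9·0 + 8·0 + 5·4 + 7·4 = 120
Hassan: 2·4 + 8·4 + 8·2 + 7·3 + 9·4 + 8·2 + 5·2 + 7·1 = 146
Mei: 2·0 + 8·3 + 8·0 + 7·0 + 9·2 + 8·4 + 5·1 + 7·0 = 79
Elena: 2·3 + 8·0 + 8·4 + 7·2 + 9·3 + 8·3 + 5·0 + 7·2 = 117
Rahul: 2·1 + 8·1 + 8·1 + 7·1 + 9·1 + 8·1 + 5·3 + 7·3 = 78
Hassan has the highest Borda score (146).

Hassan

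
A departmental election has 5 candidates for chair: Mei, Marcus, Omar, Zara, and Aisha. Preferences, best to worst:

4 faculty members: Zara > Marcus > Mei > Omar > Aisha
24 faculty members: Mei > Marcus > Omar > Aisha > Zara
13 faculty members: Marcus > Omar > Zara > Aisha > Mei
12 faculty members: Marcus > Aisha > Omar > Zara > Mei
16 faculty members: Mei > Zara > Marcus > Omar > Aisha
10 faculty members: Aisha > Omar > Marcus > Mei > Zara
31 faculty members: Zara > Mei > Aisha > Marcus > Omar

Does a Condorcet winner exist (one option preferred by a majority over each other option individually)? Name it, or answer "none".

Checking pairwise contests:
Zara beats Mei 60–50.
Mei beats Marcus 71–39.
Mei beats Omar 75–35.
Marcus beats Zara 59–51.
Mei beats Aisha 75–35.
Every option loses at least one head-to-head, so there is no Condorcet winner.

none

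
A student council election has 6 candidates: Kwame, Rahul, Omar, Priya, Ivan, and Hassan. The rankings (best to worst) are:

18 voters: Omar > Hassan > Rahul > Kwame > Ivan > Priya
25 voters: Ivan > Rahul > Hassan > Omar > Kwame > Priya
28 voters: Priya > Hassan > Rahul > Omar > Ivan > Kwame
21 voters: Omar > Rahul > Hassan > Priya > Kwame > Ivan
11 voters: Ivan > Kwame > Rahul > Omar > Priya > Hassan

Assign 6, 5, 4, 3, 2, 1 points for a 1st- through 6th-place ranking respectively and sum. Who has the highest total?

Kwame: 18·3 + 25·2 + 28·1 + 21·2 + 11·5 = 229
Rahul: 18·4 + 25·5 + 28·4 + 21·5 + 11·4 = 458
Omar: 18·6 + 25·3 + 28·3 + 21·6 + 11·3 = 426
Priya: 18·1 + 25·1 + 28·6 + 21·3 + 11·2 = 296
Ivan: 18·2 + 25·6 + 28·2 + 21·1 + 11·6 = 329
Hassan: 18·5 + 25·4 + 28·5 + 21·4 + 11·1 = 425
Rahul has the highest Borda score (458).

Rahul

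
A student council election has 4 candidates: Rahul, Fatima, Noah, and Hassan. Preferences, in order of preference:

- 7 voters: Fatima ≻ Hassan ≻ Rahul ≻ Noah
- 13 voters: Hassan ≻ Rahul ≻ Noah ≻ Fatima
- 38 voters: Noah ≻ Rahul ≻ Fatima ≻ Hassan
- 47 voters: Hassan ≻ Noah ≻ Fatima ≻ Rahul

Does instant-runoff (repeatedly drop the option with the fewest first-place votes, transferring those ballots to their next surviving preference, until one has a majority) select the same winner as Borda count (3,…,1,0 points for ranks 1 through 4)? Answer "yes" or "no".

Instant-runoff — R1 Rahul 0, Fatima 7, Noah 38, Hassan 60 (Hassan winner). Winner: Hassan.
Borda — scores: Rahul 109, Fatima 106, Noah 221, Hassan 194. Winner: Noah.
The two methods disagree.

no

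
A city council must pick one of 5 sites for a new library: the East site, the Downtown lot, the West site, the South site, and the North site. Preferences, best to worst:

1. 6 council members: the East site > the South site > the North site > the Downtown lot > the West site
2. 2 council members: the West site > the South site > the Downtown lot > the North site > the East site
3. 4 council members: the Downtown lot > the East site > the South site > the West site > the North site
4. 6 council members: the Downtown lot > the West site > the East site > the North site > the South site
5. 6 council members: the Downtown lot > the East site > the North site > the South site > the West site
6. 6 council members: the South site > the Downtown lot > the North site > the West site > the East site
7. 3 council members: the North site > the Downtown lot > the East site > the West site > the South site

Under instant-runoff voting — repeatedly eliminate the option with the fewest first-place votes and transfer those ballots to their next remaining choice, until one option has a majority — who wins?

the Downtown lot

Round 1: the East site 6, the Downtown lot 16, the West site 2, the South site 6, the North site 3. Eliminate the West site.
Round 2: the East site 6, the Downtown lot 16, the South site 8, the North site 3. Eliminate the North site.
Round 3: the East site 6, the Downtown lot 19, the South site 8. The Downtown lot has a majority.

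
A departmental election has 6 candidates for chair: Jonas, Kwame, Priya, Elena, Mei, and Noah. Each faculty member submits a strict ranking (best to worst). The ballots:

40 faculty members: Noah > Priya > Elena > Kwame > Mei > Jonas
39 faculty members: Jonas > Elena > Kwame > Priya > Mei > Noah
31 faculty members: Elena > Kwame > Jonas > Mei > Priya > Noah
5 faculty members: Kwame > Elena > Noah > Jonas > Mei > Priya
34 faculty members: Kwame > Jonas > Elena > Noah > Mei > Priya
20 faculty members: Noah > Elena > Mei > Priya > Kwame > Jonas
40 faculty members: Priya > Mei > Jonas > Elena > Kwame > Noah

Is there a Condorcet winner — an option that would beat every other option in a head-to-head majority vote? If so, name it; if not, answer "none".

Checking pairwise contests:
Kwame beats Jonas 130–79.
Elena beats Kwame 170–39.
Jonas beats Priya 109–100.
Jonas beats Elena 113–96.
Jonas beats Mei 109–100.
Jonas beats Noah 144–65.
Every option loses at least one head-to-head, so there is no Condorcet winner.

none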